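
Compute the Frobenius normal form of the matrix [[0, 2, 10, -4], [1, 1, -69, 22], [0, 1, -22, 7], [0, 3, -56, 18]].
R = [[0, 0, 0, -18], [1, 0, 0, 15], [0, 1, 0, 7], [0, 0, 1, -3]]

The invariant factors of A (the non-unit diagonal entries of the Smith normal form of xI - A over ℚ[x]) are (x - 2)(x - 1)(x + 3)^2, each dividing the next. The characteristic polynomial is their product, (x - 2)(x - 1)(x + 3)^2.

The rational canonical form is the block-diagonal matrix of companion matrices C(f_i):
R = [[0, 0, 0, -18], [1, 0, 0, 15], [0, 1, 0, 7], [0, 0, 1, -3]].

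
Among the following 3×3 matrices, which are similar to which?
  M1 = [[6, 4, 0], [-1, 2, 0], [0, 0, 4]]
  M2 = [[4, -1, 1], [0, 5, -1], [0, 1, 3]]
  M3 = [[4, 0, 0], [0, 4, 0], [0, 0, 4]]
Characteristic polynomials: χ_{M1} = (x - 4)^3, χ_{M2} = (x - 4)^3, χ_{M3} = (x - 4)^3.

{M1, M2}: invariant factors x - 4, (x - 4)^2.

{M3}: invariant factors x - 4, x - 4, x - 4.

Matrices are similar if and only if their invariant-factor lists agree; the partition into similarity classes is {M1, M2}, {M3}.

2 classes: {M1, M2}, {M3}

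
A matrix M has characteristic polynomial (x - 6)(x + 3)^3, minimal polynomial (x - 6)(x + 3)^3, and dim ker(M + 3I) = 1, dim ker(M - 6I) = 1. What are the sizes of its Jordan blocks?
Jordan blocks: (-3, 3), (6, 1)

λ = -3: algebraic multiplicity 3 (exponent in χ_M), largest block size 3 (exponent in m_M), 1 block (geometric multiplicity). This forces block sizes [3].
λ = 6: algebraic multiplicity 1 (exponent in χ_M), largest block size 1 (exponent in m_M), 1 block (geometric multiplicity). This forces block sizes [1].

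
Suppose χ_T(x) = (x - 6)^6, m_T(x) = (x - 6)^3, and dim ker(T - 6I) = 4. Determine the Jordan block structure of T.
Jordan blocks: (6, 3), (6, 1), (6, 1), (6, 1)

λ = 6: algebraic multiplicity 6 (exponent in χ_T), largest block size 3 (exponent in m_T), 4 blocks (geometric multiplicity). These force block sizes [3, 1, 1, 1].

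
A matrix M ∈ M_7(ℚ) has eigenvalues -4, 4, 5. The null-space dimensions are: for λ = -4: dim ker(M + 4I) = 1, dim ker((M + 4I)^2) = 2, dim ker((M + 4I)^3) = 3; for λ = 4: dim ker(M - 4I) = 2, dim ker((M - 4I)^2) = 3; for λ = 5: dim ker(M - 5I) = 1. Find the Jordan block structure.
Jordan blocks: (-4, 3), (4, 2), (4, 1), (5, 1)

λ = -4: successive nullity increments [1, 1, 1] count blocks of size ≥ k; block sizes are [3].
λ = 4: successive nullity increments [2, 1] count blocks of size ≥ k; block sizes are [2, 1].
λ = 5: successive nullity increments [1] count blocks of size ≥ k; block sizes are [1].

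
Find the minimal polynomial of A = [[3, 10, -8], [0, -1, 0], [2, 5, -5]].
m_A(x) = (x + 1)^2

The characteristic polynomial factors as (x + 1)^3. The minimal polynomial is ∏(x - λ)^{k_λ} where k_λ is the size of the largest Jordan block at λ.

For λ = -1: rank(A + I) = 1, and the largest Jordan block has size 2 (the smallest k with rank((A + I)^k) = rank((A + I)^(k+1))).

So m_A(x) = (x + 1)^2.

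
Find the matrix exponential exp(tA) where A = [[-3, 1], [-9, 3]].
A has Jordan form J = [[0, 1], [0, 0]] with A = PJP^{-1}, so e^{tA} = P e^{tJ} P^{-1}.

For a Jordan block J_k(λ), e^{tJ_k(λ)} = e^{λt} · (I + tN + t^2 N^2/2! + ... + t^{k-1} N^{k-1}/(k-1)!) where N is the nilpotent superdiagonal part.

Assembling the blocks and conjugating back gives the entries of e^{tA} as shown above.

e^{tA} = [[1 - 3*t, t], [-9*t, 3*t + 1]]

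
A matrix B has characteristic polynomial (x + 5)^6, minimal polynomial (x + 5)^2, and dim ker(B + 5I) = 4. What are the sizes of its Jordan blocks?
Jordan blocks: (-5, 2), (-5, 2), (-5, 1), (-5, 1)

λ = -5: algebraic multiplicity 6 (exponent in χ_B), largest block size 2 (exponent in m_B), 4 blocks (geometric multiplicity). These force block sizes [2, 2, 1, 1].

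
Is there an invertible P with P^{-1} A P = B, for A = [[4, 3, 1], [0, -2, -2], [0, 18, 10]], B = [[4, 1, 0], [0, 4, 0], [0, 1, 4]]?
Yes.

Two matrices over a field are similar if and only if they have the same invariant factors.

Both A and B have characteristic polynomial (x - 4)^3 and minimal polynomial (x - 4)^2. Computing further, both have invariant factors x - 4, (x - 4)^2. Hence A and B are similar.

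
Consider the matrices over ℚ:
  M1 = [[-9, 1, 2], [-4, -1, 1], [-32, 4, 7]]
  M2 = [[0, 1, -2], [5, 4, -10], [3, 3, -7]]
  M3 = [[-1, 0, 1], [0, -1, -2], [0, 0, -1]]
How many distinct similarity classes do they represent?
2 classes: {M1}, {M2, M3}

Characteristic polynomials: χ_{M1} = (x + 1)^3, χ_{M2} = (x + 1)^3, χ_{M3} = (x + 1)^3.

{M1}: invariant factors (x + 1)^3.

{M2, M3}: invariant factors x + 1, (x + 1)^2.

Matrices are similar if and only if their invariant-factor lists agree; the partition into similarity classes is {M1}, {M2, M3}.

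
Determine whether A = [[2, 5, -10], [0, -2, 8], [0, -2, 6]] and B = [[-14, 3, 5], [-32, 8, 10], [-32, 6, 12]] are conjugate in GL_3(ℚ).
Two matrices over a field are similar if and only if they have the same invariant factors.

Both A and B have characteristic polynomial (x - 2)^3 and minimal polynomial (x - 2)^2. Computing further, both have invariant factors x - 2, (x - 2)^2. Hence A and B are similar.

Yes.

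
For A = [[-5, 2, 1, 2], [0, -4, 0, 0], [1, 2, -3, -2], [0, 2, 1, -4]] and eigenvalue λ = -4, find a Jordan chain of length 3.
We seek v_1 ∈ ker((A + 4I)^3) \ ker((A + 4I)^2), then set v_{i+1} = (A + 4I) v_i.

One such chain is v_1 = [[0, 0, 1, 0]]^T, v_2 = [[1, 0, 1, 1]]^T, v_3 = [[2, 0, 0, 1]]^T. Check: (A + 4I) v_3 = [[0, 0, 0, 0]]^T = 0.

v_1 = [[0, 0, 1, 0]]^T, v_2 = [[1, 0, 1, 1]]^T, v_3 = [[2, 0, 0, 1]]^T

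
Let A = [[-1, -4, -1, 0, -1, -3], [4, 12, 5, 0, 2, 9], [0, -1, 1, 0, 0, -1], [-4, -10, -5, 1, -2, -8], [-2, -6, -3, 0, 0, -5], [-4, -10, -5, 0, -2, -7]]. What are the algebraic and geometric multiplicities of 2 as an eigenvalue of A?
The characteristic polynomial is x(x - 2)(x - 1)^4, so the factor x - 2 appears with exponent 1: the algebraic multiplicity is 1.

rank(A - 2I) = 5, so the eigenspace has dimension 6 - 5 = 1: the geometric multiplicity is 1.

algebraic multiplicity 1, geometric multiplicity 1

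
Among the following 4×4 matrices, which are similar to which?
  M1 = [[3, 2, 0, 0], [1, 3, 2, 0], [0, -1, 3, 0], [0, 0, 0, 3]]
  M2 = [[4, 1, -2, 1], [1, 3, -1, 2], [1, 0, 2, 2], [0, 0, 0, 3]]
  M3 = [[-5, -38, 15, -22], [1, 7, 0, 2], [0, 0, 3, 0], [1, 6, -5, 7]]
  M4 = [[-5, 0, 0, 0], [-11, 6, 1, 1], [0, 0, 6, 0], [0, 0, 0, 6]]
Characteristic polynomials: χ_{M1} = (x - 3)^4, χ_{M2} = (x - 3)^4, χ_{M3} = (x - 3)^4, χ_{M4} = (x - 6)^3(x + 5).

{M1, M2, M3}: invariant factors x - 3, (x - 3)^3.

{M4}: invariant factors x - 6, (x - 6)^2(x + 5).

Matrices are similar if and only if their invariant-factor lists agree; the partition into similarity classes is {M1, M2, M3}, {M4}.

2 classes: {M1, M2, M3}, {M4}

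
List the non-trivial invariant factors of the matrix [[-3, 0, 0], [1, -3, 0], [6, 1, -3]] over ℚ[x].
(x + 3)^3

The Jordan structure of A has elementary divisors (x + 3)^3. Arranging the block sizes at each eigenvalue in decreasing order and taking row products gives the invariant factors.

Invariant factors (smallest first, each dividing the next): (x + 3)^3.

Check: the last factor (x + 3)^3 is the minimal polynomial, and the product (x + 3)^3 is the characteristic polynomial.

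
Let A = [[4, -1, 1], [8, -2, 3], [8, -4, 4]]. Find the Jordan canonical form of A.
J = [[2, 1, 0], [0, 2, 1], [0, 0, 2]]

The characteristic polynomial is det(xI - A) = (x - 2)^3, so the eigenvalues are 2 (algebraic multiplicity 3).

For λ = 2: rank(A - 2I) = 2, rank((A - 2I)^2) = 1, rank((A - 2I)^3) = 0. The eigenspace has dimension 3 - 2 = 1, so there is 1 Jordan block; the rank sequence gives block sizes [3].

Assembling the blocks gives the Jordan form J above.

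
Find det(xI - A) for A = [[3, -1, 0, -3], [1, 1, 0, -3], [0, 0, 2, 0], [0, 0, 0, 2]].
xI - A = [[x - 3, 1, 0, 3], [-1, x - 1, 0, 3], [0, 0, x - 2, 0], [0, 0, 0, x - 2]].

Expanding det(xI - A) along the first row:
det(xI - A) = + (x - 3)·det([[x - 1, 0, 3], [0, x - 2, 0], [0, 0, x - 2]]) - (1)·det([[-1, 0, 3], [0, x - 2, 0], [0, 0, x - 2]]) + (0)·det([[-1, x - 1, 3], [0, 0, 0], [0, 0, x - 2]]) - (3)·det([[-1, x - 1, 0], [0, 0, x - 2], [0, 0, 0]]).

Evaluating gives χ_A(x) = x^4 - 8x^3 + 24x^2 - 32x + 16 = (x - 2)^4.

χ_A(x) = (x - 2)^4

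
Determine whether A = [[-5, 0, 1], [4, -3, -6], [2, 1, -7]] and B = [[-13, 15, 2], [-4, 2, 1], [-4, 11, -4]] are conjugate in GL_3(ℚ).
Two matrices over a field are similar if and only if they have the same invariant factors.

Both A and B have characteristic polynomial (x + 5)^3 and minimal polynomial (x + 5)^3. Computing further, both have invariant factors (x + 5)^3. Hence A and B are similar.

Yes.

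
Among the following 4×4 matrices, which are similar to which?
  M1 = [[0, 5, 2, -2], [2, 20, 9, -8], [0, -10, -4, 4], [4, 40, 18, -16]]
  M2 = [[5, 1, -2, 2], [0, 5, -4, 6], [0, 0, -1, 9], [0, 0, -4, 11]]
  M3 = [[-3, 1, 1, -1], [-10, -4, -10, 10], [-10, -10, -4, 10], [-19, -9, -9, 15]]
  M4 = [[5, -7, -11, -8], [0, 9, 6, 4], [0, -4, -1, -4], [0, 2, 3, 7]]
Characteristic polynomials: χ_{M1} = x^4, χ_{M2} = (x - 5)^4, χ_{M3} = (x - 6)^2(x + 4)^2, χ_{M4} = (x - 5)^4.

{M1}: invariant factors x, x^3.

{M2, M4}: invariant factors (x - 5)^2, (x - 5)^2.

{M3}: invariant factors x - 6, (x - 6)(x + 4)^2.

Matrices are similar if and only if their invariant-factor lists agree; the partition into similarity classes is {M1}, {M2, M4}, {M3}.

3 classes: {M1}, {M2, M4}, {M3}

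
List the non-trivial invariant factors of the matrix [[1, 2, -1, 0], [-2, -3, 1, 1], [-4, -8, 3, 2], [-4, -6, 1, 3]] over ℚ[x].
The Jordan structure of A has elementary divisors (x - 1)^3, (x - 1). Arranging the block sizes at each eigenvalue in decreasing order and taking row products gives the invariant factors.

Invariant factors (smallest first, each dividing the next): x - 1, (x - 1)^3.

Check: the last factor (x - 1)^3 is the minimal polynomial, and the product (x - 1)^4 is the characteristic polynomial.

x - 1, (x - 1)^3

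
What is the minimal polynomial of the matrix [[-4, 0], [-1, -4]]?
m_A(x) = (x + 4)^2

The characteristic polynomial factors as (x + 4)^2. The minimal polynomial is ∏(x - λ)^{k_λ} where k_λ is the size of the largest Jordan block at λ.

For λ = -4: rank(A + 4I) = 1, and the largest Jordan block has size 2 (the smallest k with rank((A + 4I)^k) = rank((A + 4I)^(k+1))).

So m_A(x) = (x + 4)^2.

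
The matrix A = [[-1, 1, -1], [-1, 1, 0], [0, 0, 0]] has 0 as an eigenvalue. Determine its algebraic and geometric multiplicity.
The characteristic polynomial is x^3, so the factor x appears with exponent 3: the algebraic multiplicity is 3.

rank(A) = 2, so the eigenspace has dimension 3 - 2 = 1: the geometric multiplicity is 1.

Since 1 < 3, A is not diagonalizable.

algebraic multiplicity 3, geometric multiplicity 1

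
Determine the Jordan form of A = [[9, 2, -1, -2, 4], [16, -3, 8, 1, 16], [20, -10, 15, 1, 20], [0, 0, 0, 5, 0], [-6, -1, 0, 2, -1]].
J = [[5, 1, 0, 0, 0], [0, 5, 1, 0, 0], [0, 0, 5, 0, 0], [0, 0, 0, 5, 1], [0, 0, 0, 0, 5]]

The characteristic polynomial is det(xI - A) = (x - 5)^5, so the eigenvalues are 5 (algebraic multiplicity 5).

For λ = 5: rank(A - 5I) = 3, rank((A - 5I)^2) = 1, rank((A - 5I)^3) = 0. The eigenspace has dimension 5 - 3 = 2, so there are 2 Jordan blocks; the rank sequence gives block sizes [3, 2].

Assembling the blocks gives the Jordan form J above.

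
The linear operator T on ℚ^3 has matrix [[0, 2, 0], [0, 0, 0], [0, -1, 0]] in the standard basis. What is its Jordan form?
J = [[0, 1, 0], [0, 0, 0], [0, 0, 0]]

The characteristic polynomial is det(xI - A) = x^3, so the eigenvalues are 0 (algebraic multiplicity 3).

For λ = 0: rank(A) = 1, rank(A^2) = 0. The eigenspace has dimension 3 - 1 = 2, so there are 2 Jordan blocks; the rank sequence gives block sizes [2, 1].

Assembling the blocks gives the Jordan form J above.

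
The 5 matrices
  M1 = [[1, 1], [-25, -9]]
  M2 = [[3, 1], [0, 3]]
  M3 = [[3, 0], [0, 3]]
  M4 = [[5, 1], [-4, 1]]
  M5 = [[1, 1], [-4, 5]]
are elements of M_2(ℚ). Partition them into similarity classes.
3 classes: {M1}, {M2, M4, M5}, {M3}

Characteristic polynomials: χ_{M1} = (x + 4)^2, χ_{M2} = (x - 3)^2, χ_{M3} = (x - 3)^2, χ_{M4} = (x - 3)^2, χ_{M5} = (x - 3)^2.

{M1}: invariant factors (x + 4)^2.

{M2, M4, M5}: invariant factors (x - 3)^2.

{M3}: invariant factors x - 3, x - 3.

Matrices are similar if and only if their invariant-factor lists agree; the partition into similarity classes is {M1}, {M2, M4, M5}, {M3}.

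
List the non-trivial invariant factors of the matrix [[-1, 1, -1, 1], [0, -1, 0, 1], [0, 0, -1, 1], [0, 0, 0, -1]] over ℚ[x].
(x + 1)^2, (x + 1)^2

The Jordan structure of A has elementary divisors (x + 1)^2, (x + 1)^2. Arranging the block sizes at each eigenvalue in decreasing order and taking row products gives the invariant factors.

Invariant factors (smallest first, each dividing the next): (x + 1)^2, (x + 1)^2.

Check: the last factor (x + 1)^2 is the minimal polynomial, and the product (x + 1)^4 is the characteristic polynomial.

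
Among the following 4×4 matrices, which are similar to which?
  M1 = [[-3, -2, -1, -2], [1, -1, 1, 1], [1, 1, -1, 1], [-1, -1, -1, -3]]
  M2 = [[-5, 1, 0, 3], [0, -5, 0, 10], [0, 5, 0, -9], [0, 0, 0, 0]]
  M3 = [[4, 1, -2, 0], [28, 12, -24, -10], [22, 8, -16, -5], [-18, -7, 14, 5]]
Characteristic polynomials: χ_{M1} = (x + 2)^4, χ_{M2} = x^2(x + 5)^2, χ_{M3} = x^3(x - 5).

{M1}: invariant factors x + 2, (x + 2)^3.

{M2}: invariant factors x^2(x + 5)^2.

{M3}: invariant factors x, x^2(x - 5).

Matrices are similar if and only if their invariant-factor lists agree; the partition into similarity classes is {M1}, {M2}, {M3}.

3 classes: {M1}, {M2}, {M3}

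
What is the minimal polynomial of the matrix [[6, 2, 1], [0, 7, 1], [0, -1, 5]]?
The characteristic polynomial factors as (x - 6)^3. The minimal polynomial is ∏(x - λ)^{k_λ} where k_λ is the size of the largest Jordan block at λ.

For λ = 6: rank(A - 6I) = 2, and the largest Jordan block has size 3 (the smallest k with rank((A - 6I)^k) = rank((A - 6I)^(k+1))).

So m_A(x) = (x - 6)^3.

m_A(x) = (x - 6)^3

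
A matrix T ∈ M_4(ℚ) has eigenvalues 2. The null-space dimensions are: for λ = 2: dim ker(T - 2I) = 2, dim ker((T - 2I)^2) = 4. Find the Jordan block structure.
λ = 2: successive nullity increments [2, 2] count blocks of size ≥ k; block sizes are [2, 2].

Jordan blocks: (2, 2), (2, 2)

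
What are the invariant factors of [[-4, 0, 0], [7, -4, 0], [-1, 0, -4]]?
The Jordan structure of A has elementary divisors (x + 4)^2, (x + 4). Arranging the block sizes at each eigenvalue in decreasing order and taking row products gives the invariant factors.

Invariant factors (smallest first, each dividing the next): x + 4, (x + 4)^2.

Check: the last factor (x + 4)^2 is the minimal polynomial, and the product (x + 4)^3 is the characteristic polynomial.

x + 4, (x + 4)^2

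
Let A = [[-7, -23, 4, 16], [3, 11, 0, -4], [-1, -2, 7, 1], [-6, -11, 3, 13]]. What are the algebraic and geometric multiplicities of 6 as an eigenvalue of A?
The characteristic polynomial is (x - 6)^4, so the factor x - 6 appears with exponent 4: the algebraic multiplicity is 4.

rank(A - 6I) = 2, so the eigenspace has dimension 4 - 2 = 2: the geometric multiplicity is 2.

Since 2 < 4, A is not diagonalizable.

algebraic multiplicity 4, geometric multiplicity 2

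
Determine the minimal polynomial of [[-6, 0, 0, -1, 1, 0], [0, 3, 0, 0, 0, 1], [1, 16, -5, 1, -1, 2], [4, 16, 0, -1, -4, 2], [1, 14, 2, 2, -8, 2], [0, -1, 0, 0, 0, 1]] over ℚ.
The characteristic polynomial factors as (x - 2)^2(x + 5)^4. The minimal polynomial is ∏(x - λ)^{k_λ} where k_λ is the size of the largest Jordan block at λ.

For λ = -5: rank(A + 5I) = 4, and the largest Jordan block has size 3 (the smallest k with rank((A + 5I)^k) = rank((A + 5I)^(k+1))).
For λ = 2: rank(A - 2I) = 5, and the largest Jordan block has size 2 (the smallest k with rank((A - 2I)^k) = rank((A - 2I)^(k+1))).

So m_A(x) = (x - 2)^2(x + 5)^3.

m_A(x) = (x - 2)^2(x + 5)^3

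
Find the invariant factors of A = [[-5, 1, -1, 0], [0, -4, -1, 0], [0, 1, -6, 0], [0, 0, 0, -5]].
x + 5, x + 5, (x + 5)^2

The Jordan structure of A has elementary divisors (x + 5)^2, (x + 5), (x + 5). Arranging the block sizes at each eigenvalue in decreasing order and taking row products gives the invariant factors.

Invariant factors (smallest first, each dividing the next): x + 5, x + 5, (x + 5)^2.

Check: the last factor (x + 5)^2 is the minimal polynomial, and the product (x + 5)^4 is the characteristic polynomial.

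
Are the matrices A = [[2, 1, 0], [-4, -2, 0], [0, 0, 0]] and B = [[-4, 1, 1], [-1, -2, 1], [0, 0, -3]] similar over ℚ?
trace(A) = 0 but trace(B) = -9. The trace is a similarity invariant, so A and B are not similar.

No.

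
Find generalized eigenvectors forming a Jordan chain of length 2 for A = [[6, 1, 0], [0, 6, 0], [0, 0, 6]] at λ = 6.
We seek v_1 ∈ ker((A - 6I)^2) \ ker(A - 6I), then set v_{i+1} = (A - 6I) v_i.

One such chain is v_1 = [[3, 1, 0]]^T, v_2 = [[1, 0, 0]]^T. Check: (A - 6I) v_2 = [[0, 0, 0]]^T = 0.

v_1 = [[3, 1, 0]]^T, v_2 = [[1, 0, 0]]^T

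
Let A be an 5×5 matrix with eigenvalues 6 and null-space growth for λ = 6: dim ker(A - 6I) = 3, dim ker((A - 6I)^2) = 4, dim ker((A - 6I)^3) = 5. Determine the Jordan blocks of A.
λ = 6: successive nullity increments [3, 1, 1] count blocks of size ≥ k; block sizes are [3, 1, 1].

Jordan blocks: (6, 3), (6, 1), (6, 1)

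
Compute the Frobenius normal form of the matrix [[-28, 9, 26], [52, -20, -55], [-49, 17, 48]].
The invariant factors of A (the non-unit diagonal entries of the Smith normal form of xI - A over ℚ[x]) are x^3 - 3x + 5, each dividing the next. The characteristic polynomial is their product, x^3 - 3x + 5.

The rational canonical form is the block-diagonal matrix of companion matrices C(f_i):
R = [[0, 0, -5], [1, 0, 3], [0, 1, 0]].

Note the characteristic polynomial does not split into linear factors over ℚ, so A has no Jordan form over ℚ; the rational canonical form exists over any field.

R = [[0, 0, -5], [1, 0, 3], [0, 1, 0]]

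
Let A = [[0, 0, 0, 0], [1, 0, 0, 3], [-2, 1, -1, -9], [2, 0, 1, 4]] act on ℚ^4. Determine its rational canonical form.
R = [[0, 0, 0, 0], [1, 0, 0, 3], [0, 1, 0, -5], [0, 0, 1, 3]]

The invariant factors of A (the non-unit diagonal entries of the Smith normal form of xI - A over ℚ[x]) are x(x - 1)(x^2 - 2x + 3), each dividing the next. The characteristic polynomial is their product, x(x - 1)(x^2 - 2x + 3).

The rational canonical form is the block-diagonal matrix of companion matrices C(f_i):
R = [[0, 0, 0, 0], [1, 0, 0, 3], [0, 1, 0, -5], [0, 0, 1, 3]].

Note the characteristic polynomial does not split into linear factors over ℚ, so A has no Jordan form over ℚ; the rational canonical form exists over any field.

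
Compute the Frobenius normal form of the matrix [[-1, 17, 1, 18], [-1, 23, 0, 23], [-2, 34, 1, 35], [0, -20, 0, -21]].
The invariant factors of A (the non-unit diagonal entries of the Smith normal form of xI - A over ℚ[x]) are (x - 1)^2(x^2 - 6), each dividing the next. The characteristic polynomial is their product, (x - 1)^2(x^2 - 6).

The rational canonical form is the block-diagonal matrix of companion matrices C(f_i):
R = [[0, 0, 0, 6], [1, 0, 0, -12], [0, 1, 0, 5], [0, 0, 1, 2]].

Note the characteristic polynomial does not split into linear factors over ℚ, so A has no Jordan form over ℚ; the rational canonical form exists over any field.

R = [[0, 0, 0, 6], [1, 0, 0, -12], [0, 1, 0, 5], [0, 0, 1, 2]]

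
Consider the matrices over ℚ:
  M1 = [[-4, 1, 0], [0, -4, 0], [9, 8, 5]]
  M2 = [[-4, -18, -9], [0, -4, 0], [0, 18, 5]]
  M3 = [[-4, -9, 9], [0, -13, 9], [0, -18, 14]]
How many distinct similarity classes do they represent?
Characteristic polynomials: χ_{M1} = (x - 5)(x + 4)^2, χ_{M2} = (x - 5)(x + 4)^2, χ_{M3} = (x - 5)(x + 4)^2.

{M1}: invariant factors (x - 5)(x + 4)^2.

{M2, M3}: invariant factors x + 4, (x - 5)(x + 4).

Matrices are similar if and only if their invariant-factor lists agree; the partition into similarity classes is {M1}, {M2, M3}.

2 classes: {M1}, {M2, M3}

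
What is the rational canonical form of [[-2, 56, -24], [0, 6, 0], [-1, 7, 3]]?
The invariant factors of A (the non-unit diagonal entries of the Smith normal form of xI - A over ℚ[x]) are x - 6, (x - 6)(x + 5), each dividing the next. The characteristic polynomial is their product, (x - 6)^2(x + 5).

The rational canonical form is the block-diagonal matrix of companion matrices C(f_i):
R = [[6, 0, 0], [0, 0, 30], [0, 1, 1]].

R = [[6, 0, 0], [0, 0, 30], [0, 1, 1]]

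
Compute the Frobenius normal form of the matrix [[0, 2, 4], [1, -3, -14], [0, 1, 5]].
The invariant factors of A (the non-unit diagonal entries of the Smith normal form of xI - A over ℚ[x]) are (x - 2)(x^2 - 3), each dividing the next. The characteristic polynomial is their product, (x - 2)(x^2 - 3).

The rational canonical form is the block-diagonal matrix of companion matrices C(f_i):
R = [[0, 0, -6], [1, 0, 3], [0, 1, 2]].

Note the characteristic polynomial does not split into linear factors over ℚ, so A has no Jordan form over ℚ; the rational canonical form exists over any field.

R = [[0, 0, -6], [1, 0, 3], [0, 1, 2]]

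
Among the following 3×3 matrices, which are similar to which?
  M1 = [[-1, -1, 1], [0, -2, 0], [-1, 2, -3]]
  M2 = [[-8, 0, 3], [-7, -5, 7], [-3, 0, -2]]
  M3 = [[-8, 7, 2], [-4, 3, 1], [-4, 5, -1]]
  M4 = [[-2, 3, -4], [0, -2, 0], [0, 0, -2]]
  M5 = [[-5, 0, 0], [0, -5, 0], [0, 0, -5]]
4 classes: {M1, M3}, {M2}, {M4}, {M5}

Characteristic polynomials: χ_{M1} = (x + 2)^3, χ_{M2} = (x + 5)^3, χ_{M3} = (x + 2)^3, χ_{M4} = (x + 2)^3, χ_{M5} = (x + 5)^3.

{M1, M3}: invariant factors (x + 2)^3.

{M2}: invariant factors x + 5, (x + 5)^2.

{M4}: invariant factors x + 2, (x + 2)^2.

{M5}: invariant factors x + 5, x + 5, x + 5.

Matrices are similar if and only if their invariant-factor lists agree; the partition into similarity classes is {M1, M3}, {M2}, {M4}, {M5}.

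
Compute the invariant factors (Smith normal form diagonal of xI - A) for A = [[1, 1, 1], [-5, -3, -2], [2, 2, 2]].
The Jordan structure of A has elementary divisors x^3. Arranging the block sizes at each eigenvalue in decreasing order and taking row products gives the invariant factors.

Invariant factors (smallest first, each dividing the next): x^3.

Check: the last factor x^3 is the minimal polynomial, and the product x^3 is the characteristic polynomial.

x^3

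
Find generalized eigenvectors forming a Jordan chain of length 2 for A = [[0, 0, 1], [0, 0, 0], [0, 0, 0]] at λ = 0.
We seek v_1 ∈ ker(A^2) \ ker(A), then set v_{i+1} = A v_i.

One such chain is v_1 = [[1, 0, 1]]^T, v_2 = [[1, 0, 0]]^T. Check: A v_2 = [[0, 0, 0]]^T = 0.

v_1 = [[1, 0, 1]]^T, v_2 = [[1, 0, 0]]^T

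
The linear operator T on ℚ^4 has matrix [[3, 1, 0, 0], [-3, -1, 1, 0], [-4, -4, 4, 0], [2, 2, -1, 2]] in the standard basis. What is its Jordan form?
J = [[2, 1, 0, 0], [0, 2, 1, 0], [0, 0, 2, 0], [0, 0, 0, 2]]

The characteristic polynomial is det(xI - A) = (x - 2)^4, so the eigenvalues are 2 (algebraic multiplicity 4).

For λ = 2: rank(A - 2I) = 2, rank((A - 2I)^2) = 1, rank((A - 2I)^3) = 0. The eigenspace has dimension 4 - 2 = 2, so there are 2 Jordan blocks; the rank sequence gives block sizes [3, 1].

Assembling the blocks gives the Jordan form J above.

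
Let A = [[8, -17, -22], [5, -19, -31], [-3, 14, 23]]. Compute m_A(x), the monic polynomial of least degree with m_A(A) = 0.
The characteristic polynomial factors as (x - 4)^3. The minimal polynomial is ∏(x - λ)^{k_λ} where k_λ is the size of the largest Jordan block at λ.

For λ = 4: rank(A - 4I) = 2, and the largest Jordan block has size 3 (the smallest k with rank((A - 4I)^k) = rank((A - 4I)^(k+1))).

So m_A(x) = (x - 4)^3.

m_A(x) = (x - 4)^3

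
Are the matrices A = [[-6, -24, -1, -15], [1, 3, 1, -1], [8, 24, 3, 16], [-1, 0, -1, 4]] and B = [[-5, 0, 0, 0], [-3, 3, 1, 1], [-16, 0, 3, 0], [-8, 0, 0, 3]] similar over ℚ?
Yes.

Two matrices over a field are similar if and only if they have the same invariant factors.

Both A and B have characteristic polynomial (x - 3)^3(x + 5) and minimal polynomial (x - 3)^2(x + 5). Computing further, both have invariant factors x - 3, (x - 3)^2(x + 5). Hence A and B are similar.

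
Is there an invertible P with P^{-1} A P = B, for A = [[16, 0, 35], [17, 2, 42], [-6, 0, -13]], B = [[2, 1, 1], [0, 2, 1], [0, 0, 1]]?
Yes.

Two matrices over a field are similar if and only if they have the same invariant factors.

Both A and B have characteristic polynomial (x - 2)^2(x - 1) and minimal polynomial (x - 2)^2(x - 1). Computing further, both have invariant factors (x - 2)^2(x - 1). Hence A and B are similar.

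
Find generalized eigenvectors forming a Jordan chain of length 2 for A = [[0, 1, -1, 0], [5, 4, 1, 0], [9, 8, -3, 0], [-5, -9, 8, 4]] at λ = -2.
v_1 = [[0, 0, -1, 1]]^T, v_2 = [[1, -1, 1, -2]]^T

We seek v_1 ∈ ker((A + 2I)^2) \ ker(A + 2I), then set v_{i+1} = (A + 2I) v_i.

One such chain is v_1 = [[0, 0, -1, 1]]^T, v_2 = [[1, -1, 1, -2]]^T. Check: (A + 2I) v_2 = [[0, 0, 0, 0]]^T = 0.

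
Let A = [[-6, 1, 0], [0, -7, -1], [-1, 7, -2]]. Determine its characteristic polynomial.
χ_A(x) = (x + 5)^3

xI - A = [[x + 6, -1, 0], [0, x + 7, 1], [1, -7, x + 2]].

Expanding det(xI - A) along the first row:
det(xI - A) = + (x + 6)·det([[x + 7, 1], [-7, x + 2]]) - (-1)·det([[0, 1], [1, x + 2]]) + (0)·det([[0, x + 7], [1, -7]]).

Evaluating gives χ_A(x) = x^3 + 15x^2 + 75x + 125 = (x + 5)^3.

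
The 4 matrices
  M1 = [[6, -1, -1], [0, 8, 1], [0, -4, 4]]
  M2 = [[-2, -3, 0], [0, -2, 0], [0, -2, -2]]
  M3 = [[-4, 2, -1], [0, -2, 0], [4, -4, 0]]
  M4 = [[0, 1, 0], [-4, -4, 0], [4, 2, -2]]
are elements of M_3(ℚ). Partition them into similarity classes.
Characteristic polynomials: χ_{M1} = (x - 6)^3, χ_{M2} = (x + 2)^3, χ_{M3} = (x + 2)^3, χ_{M4} = (x + 2)^3.

{M1}: invariant factors (x - 6)^3.

{M2, M3, M4}: invariant factors x + 2, (x + 2)^2.

Matrices are similar if and only if their invariant-factor lists agree; the partition into similarity classes is {M1}, {M2, M3, M4}.

2 classes: {M1}, {M2, M3, M4}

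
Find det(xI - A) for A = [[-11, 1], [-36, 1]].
χ_A(x) = (x + 5)^2

xI - A = [[x + 11, -1], [36, x - 1]].

Expanding det(xI - A) along the first row:
det(xI - A) = + (x + 11)·det([[x - 1]]) - (-1)·det([[36]]).

Evaluating gives χ_A(x) = x^2 + 10x + 25 = (x + 5)^2.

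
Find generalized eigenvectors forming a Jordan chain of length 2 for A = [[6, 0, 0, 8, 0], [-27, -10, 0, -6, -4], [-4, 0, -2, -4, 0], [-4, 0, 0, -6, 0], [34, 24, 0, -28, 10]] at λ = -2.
v_1 = [[-1, 1, 0, 1, 3]]^T, v_2 = [[0, 1, 0, 0, -2]]^T

We seek v_1 ∈ ker((A + 2I)^2) \ ker(A + 2I), then set v_{i+1} = (A + 2I) v_i.

One such chain is v_1 = [[-1, 1, 0, 1, 3]]^T, v_2 = [[0, 1, 0, 0, -2]]^T. Check: (A + 2I) v_2 = [[0, 0, 0, 0, 0]]^T = 0.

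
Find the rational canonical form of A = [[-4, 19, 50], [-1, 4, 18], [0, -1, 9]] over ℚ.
R = [[0, 0, 5], [1, 0, -21], [0, 1, 9]]

The invariant factors of A (the non-unit diagonal entries of the Smith normal form of xI - A over ℚ[x]) are (x - 5)(x^2 - 4x + 1), each dividing the next. The characteristic polynomial is their product, (x - 5)(x^2 - 4x + 1).

The rational canonical form is the block-diagonal matrix of companion matrices C(f_i):
R = [[0, 0, 5], [1, 0, -21], [0, 1, 9]].

Note the characteristic polynomial does not split into linear factors over ℚ, so A has no Jordan form over ℚ; the rational canonical form exists over any field.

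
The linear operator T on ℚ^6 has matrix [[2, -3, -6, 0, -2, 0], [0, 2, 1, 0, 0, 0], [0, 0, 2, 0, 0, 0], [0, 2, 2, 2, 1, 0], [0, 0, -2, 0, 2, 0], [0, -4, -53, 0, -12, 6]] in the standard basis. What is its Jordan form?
The characteristic polynomial is det(xI - A) = (x - 6)(x - 2)^5, so the eigenvalues are 2 (algebraic multiplicity 5), 6 (algebraic multiplicity 1).

For λ = 2: rank(A - 2I) = 4, rank((A - 2I)^2) = 2, rank((A - 2I)^3) = 1. The eigenspace has dimension 6 - 4 = 2, so there are 2 Jordan blocks; the rank sequence gives block sizes [3, 2].

For λ = 6: algebraic multiplicity 1 gives one 1×1 block.

Assembling the blocks gives the Jordan form J above.

J = [[2, 1, 0, 0, 0, 0], [0, 2, 1, 0, 0, 0], [0, 0, 2, 0, 0, 0], [0, 0, 0, 2, 1, 0], [0, 0, 0, 0, 2, 0], [0, 0, 0, 0, 0, 6]]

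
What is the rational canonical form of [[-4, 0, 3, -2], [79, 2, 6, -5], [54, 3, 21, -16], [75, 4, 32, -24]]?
The invariant factors of A (the non-unit diagonal entries of the Smith normal form of xI - A over ℚ[x]) are (x + 5)(x^3 - 4x - 5), each dividing the next. The characteristic polynomial is their product, (x + 5)(x^3 - 4x - 5).

The rational canonical form is the block-diagonal matrix of companion matrices C(f_i):
R = [[0, 0, 0, 25], [1, 0, 0, 25], [0, 1, 0, 4], [0, 0, 1, -5]].

Note the characteristic polynomial does not split into linear factors over ℚ, so A has no Jordan form over ℚ; the rational canonical form exists over any field.

R = [[0, 0, 0, 25], [1, 0, 0, 25], [0, 1, 0, 4], [0, 0, 1, -5]]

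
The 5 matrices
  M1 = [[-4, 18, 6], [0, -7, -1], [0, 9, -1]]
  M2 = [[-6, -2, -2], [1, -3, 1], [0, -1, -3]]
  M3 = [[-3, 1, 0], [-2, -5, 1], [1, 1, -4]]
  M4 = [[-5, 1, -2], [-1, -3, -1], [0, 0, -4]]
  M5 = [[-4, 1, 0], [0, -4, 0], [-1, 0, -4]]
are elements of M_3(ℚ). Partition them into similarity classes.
Characteristic polynomials: χ_{M1} = (x + 4)^3, χ_{M2} = (x + 4)^3, χ_{M3} = (x + 4)^3, χ_{M4} = (x + 4)^3, χ_{M5} = (x + 4)^3.

{M1}: invariant factors x + 4, (x + 4)^2.

{M2, M3, M4, M5}: invariant factors (x + 4)^3.

Matrices are similar if and only if their invariant-factor lists agree; the partition into similarity classes is {M1}, {M2, M3, M4, M5}.

2 classes: {M1}, {M2, M3, M4, M5}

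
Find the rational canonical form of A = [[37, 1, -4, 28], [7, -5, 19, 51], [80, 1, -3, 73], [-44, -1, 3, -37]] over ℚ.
R = [[0, 0, 0, -36], [1, 0, 0, 48], [0, 1, 0, -4], [0, 0, 1, -8]]

The invariant factors of A (the non-unit diagonal entries of the Smith normal form of xI - A over ℚ[x]) are (x^2 + 4x - 6)^2, each dividing the next. The characteristic polynomial is their product, (x^2 + 4x - 6)^2.

The rational canonical form is the block-diagonal matrix of companion matrices C(f_i):
R = [[0, 0, 0, -36], [1, 0, 0, 48], [0, 1, 0, -4], [0, 0, 1, -8]].

Note the characteristic polynomial does not split into linear factors over ℚ, so A has no Jordan form over ℚ; the rational canonical form exists over any field.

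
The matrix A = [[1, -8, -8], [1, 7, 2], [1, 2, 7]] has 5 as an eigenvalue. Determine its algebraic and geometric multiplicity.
The characteristic polynomial is (x - 5)^3, so the factor x - 5 appears with exponent 3: the algebraic multiplicity is 3.

rank(A - 5I) = 1, so the eigenspace has dimension 3 - 1 = 2: the geometric multiplicity is 2.

Since 2 < 3, A is not diagonalizable.

algebraic multiplicity 3, geometric multiplicity 2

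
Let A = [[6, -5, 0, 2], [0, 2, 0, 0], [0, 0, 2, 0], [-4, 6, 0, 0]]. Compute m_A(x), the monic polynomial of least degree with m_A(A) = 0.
The characteristic polynomial factors as (x - 4)(x - 2)^3. The minimal polynomial is ∏(x - λ)^{k_λ} where k_λ is the size of the largest Jordan block at λ.

For λ = 2: rank(A - 2I) = 2, and the largest Jordan block has size 2 (the smallest k with rank((A - 2I)^k) = rank((A - 2I)^(k+1))).
For λ = 4: rank(A - 4I) = 3, and the largest Jordan block has size 1 (the smallest k with rank((A - 4I)^k) = rank((A - 4I)^(k+1))).

So m_A(x) = (x - 4)(x - 2)^2.

m_A(x) = (x - 4)(x - 2)^2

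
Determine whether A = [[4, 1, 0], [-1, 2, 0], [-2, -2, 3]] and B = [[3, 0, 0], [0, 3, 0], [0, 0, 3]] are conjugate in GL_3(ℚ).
Both have characteristic polynomial (x - 3)^3, but the minimal polynomial of A is (x - 3)^2 while the minimal polynomial of B is x - 3. The minimal polynomial is a similarity invariant, so A and B are not similar.

No.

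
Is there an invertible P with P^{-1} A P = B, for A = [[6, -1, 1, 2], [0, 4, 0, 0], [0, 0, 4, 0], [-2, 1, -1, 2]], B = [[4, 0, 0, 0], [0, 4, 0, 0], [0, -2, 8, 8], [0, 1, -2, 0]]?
Two matrices over a field are similar if and only if they have the same invariant factors.

Both A and B have characteristic polynomial (x - 4)^4 and minimal polynomial (x - 4)^2. Computing further, both have invariant factors x - 4, x - 4, (x - 4)^2. Hence A and B are similar.

Yes.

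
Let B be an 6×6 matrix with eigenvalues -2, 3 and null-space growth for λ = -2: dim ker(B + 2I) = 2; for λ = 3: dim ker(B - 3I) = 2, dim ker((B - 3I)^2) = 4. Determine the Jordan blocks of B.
λ = -2: successive nullity increments [2] count blocks of size ≥ k; block sizes are [1, 1].
λ = 3: successive nullity increments [2, 2] count blocks of size ≥ k; block sizes are [2, 2].

Jordan blocks: (-2, 1), (-2, 1), (3, 2), (3, 2)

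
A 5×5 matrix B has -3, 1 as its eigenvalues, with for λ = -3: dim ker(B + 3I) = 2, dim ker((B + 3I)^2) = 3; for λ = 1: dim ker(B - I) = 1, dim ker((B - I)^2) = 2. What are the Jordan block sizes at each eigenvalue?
λ = -3: successive nullity increments [2, 1] count blocks of size ≥ k; block sizes are [2, 1].
λ = 1: successive nullity increments [1, 1] count blocks of size ≥ k; block sizes are [2].

Jordan blocks: (-3, 2), (-3, 1), (1, 2)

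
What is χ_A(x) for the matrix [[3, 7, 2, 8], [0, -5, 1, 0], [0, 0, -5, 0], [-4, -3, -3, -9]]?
χ_A(x) = (x + 1)(x + 5)^3

xI - A = [[x - 3, -7, -2, -8], [0, x + 5, -1, 0], [0, 0, x + 5, 0], [4, 3, 3, x + 9]].

Expanding det(xI - A) along the first row:
det(xI - A) = + (x - 3)·det([[x + 5, -1, 0], [0, x + 5, 0], [3, 3, x + 9]]) - (-7)·det([[0, -1, 0], [0, x + 5, 0], [4, 3, x + 9]]) + (-2)·det([[0, x + 5, 0], [0, 0, 0], [4, 3, x + 9]]) - (-8)·det([[0, x + 5, -1], [0, 0, x + 5], [4, 3, 3]]).

Evaluating gives χ_A(x) = x^4 + 16x^3 + 90x^2 + 200x + 125 = (x + 1)(x + 5)^3.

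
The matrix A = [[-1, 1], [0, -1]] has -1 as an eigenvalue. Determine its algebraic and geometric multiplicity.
The characteristic polynomial is (x + 1)^2, so the factor x + 1 appears with exponent 2: the algebraic multiplicity is 2.

rank(A + I) = 1, so the eigenspace has dimension 2 - 1 = 1: the geometric multiplicity is 1.

Since 1 < 2, A is not diagonalizable.

algebraic multiplicity 2, geometric multiplicity 1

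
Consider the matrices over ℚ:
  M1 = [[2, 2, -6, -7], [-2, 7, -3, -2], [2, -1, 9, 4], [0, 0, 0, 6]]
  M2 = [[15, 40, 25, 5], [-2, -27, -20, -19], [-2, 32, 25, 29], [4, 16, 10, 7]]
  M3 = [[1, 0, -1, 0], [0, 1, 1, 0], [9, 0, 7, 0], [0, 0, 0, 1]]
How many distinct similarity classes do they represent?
3 classes: {M1}, {M2}, {M3}

Characteristic polynomials: χ_{M1} = (x - 6)^4, χ_{M2} = (x - 5)^4, χ_{M3} = (x - 4)^2(x - 1)^2.

{M1}: invariant factors (x - 6)^2, (x - 6)^2.

{M2}: invariant factors x - 5, (x - 5)^3.

{M3}: invariant factors x - 1, (x - 4)^2(x - 1).

Matrices are similar if and only if their invariant-factor lists agree; the partition into similarity classes is {M1}, {M2}, {M3}.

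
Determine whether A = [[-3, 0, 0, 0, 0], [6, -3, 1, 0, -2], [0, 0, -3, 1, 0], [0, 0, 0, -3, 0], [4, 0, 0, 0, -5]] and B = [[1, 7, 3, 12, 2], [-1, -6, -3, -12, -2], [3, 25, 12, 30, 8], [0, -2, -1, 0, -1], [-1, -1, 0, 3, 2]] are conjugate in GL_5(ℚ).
No.

trace(A) = -17 but trace(B) = 9. The trace is a similarity invariant, so A and B are not similar.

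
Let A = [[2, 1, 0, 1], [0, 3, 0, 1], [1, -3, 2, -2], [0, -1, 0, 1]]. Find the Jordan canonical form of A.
The characteristic polynomial is det(xI - A) = (x - 2)^4, so the eigenvalues are 2 (algebraic multiplicity 4).

For λ = 2: rank(A - 2I) = 2, rank((A - 2I)^2) = 0. The eigenspace has dimension 4 - 2 = 2, so there are 2 Jordan blocks; the rank sequence gives block sizes [2, 2].

Assembling the blocks gives the Jordan form J above.

J = [[2, 1, 0, 0], [0, 2, 0, 0], [0, 0, 2, 1], [0, 0, 0, 2]]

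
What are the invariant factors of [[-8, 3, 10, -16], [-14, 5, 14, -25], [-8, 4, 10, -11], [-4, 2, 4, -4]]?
(x - 2)^2(x - 1)(x + 2)

The Jordan structure of A has elementary divisors (x + 2), (x - 1), (x - 2)^2. Arranging the block sizes at each eigenvalue in decreasing order and taking row products gives the invariant factors.

Invariant factors (smallest first, each dividing the next): (x - 2)^2(x - 1)(x + 2).

Check: the last factor (x - 2)^2(x - 1)(x + 2) is the minimal polynomial, and the product (x - 2)^2(x - 1)(x + 2) is the characteristic polynomial.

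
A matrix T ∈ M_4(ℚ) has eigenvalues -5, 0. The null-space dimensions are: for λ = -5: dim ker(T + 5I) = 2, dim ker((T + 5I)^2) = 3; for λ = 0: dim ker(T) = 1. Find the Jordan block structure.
λ = -5: successive nullity increments [2, 1] count blocks of size ≥ k; block sizes are [2, 1].
λ = 0: successive nullity increments [1] count blocks of size ≥ k; block sizes are [1].

Jordan blocks: (-5, 2), (-5, 1), (0, 1)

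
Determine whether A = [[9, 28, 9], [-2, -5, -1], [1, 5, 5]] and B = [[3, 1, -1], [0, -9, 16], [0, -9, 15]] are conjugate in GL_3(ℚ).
Two matrices over a field are similar if and only if they have the same invariant factors.

Both A and B have characteristic polynomial (x - 3)^3 and minimal polynomial (x - 3)^3. Computing further, both have invariant factors (x - 3)^3. Hence A and B are similar.

Yes.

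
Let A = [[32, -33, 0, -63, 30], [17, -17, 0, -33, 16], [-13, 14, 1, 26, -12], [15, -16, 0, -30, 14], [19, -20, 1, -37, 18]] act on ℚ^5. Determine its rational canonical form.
R = [[0, 0, 0, 0, 0], [1, 0, 0, 0, 16], [0, 1, 0, 0, -16], [0, 0, 1, 0, 3], [0, 0, 0, 1, 4]]

The invariant factors of A (the non-unit diagonal entries of the Smith normal form of xI - A over ℚ[x]) are x(x - 4)(x^3 - 3x + 4), each dividing the next. The characteristic polynomial is their product, x(x - 4)(x^3 - 3x + 4).

The rational canonical form is the block-diagonal matrix of companion matrices C(f_i):
R = [[0, 0, 0, 0, 0], [1, 0, 0, 0, 16], [0, 1, 0, 0, -16], [0, 0, 1, 0, 3], [0, 0, 0, 1, 4]].

Note the characteristic polynomial does not split into linear factors over ℚ, so A has no Jordan form over ℚ; the rational canonical form exists over any field.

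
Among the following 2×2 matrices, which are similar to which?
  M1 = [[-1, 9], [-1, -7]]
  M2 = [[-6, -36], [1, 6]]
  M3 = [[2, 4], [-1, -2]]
2 classes: {M1}, {M2, M3}

Characteristic polynomials: χ_{M1} = (x + 4)^2, χ_{M2} = x^2, χ_{M3} = x^2.

{M1}: invariant factors (x + 4)^2.

{M2, M3}: invariant factors x^2.

Matrices are similar if and only if their invariant-factor lists agree; the partition into similarity classes is {M1}, {M2, M3}.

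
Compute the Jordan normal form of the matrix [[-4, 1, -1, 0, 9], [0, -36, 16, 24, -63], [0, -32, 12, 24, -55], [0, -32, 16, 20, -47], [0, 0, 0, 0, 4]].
The characteristic polynomial is det(xI - A) = (x - 4)^2(x + 4)^3, so the eigenvalues are -4 (algebraic multiplicity 3), 4 (algebraic multiplicity 2).

For λ = -4: rank(A + 4I) = 3, rank((A + 4I)^2) = 2. The eigenspace has dimension 5 - 3 = 2, so there are 2 Jordan blocks; the rank sequence gives block sizes [2, 1].

For λ = 4: rank(A - 4I) = 4, rank((A - 4I)^2) = 3. The eigenspace has dimension 5 - 4 = 1, so there is 1 Jordan block; the rank sequence gives block sizes [2].

Assembling the blocks gives the Jordan form J above.

J = [[-4, 1, 0, 0, 0], [0, -4, 0, 0, 0], [0, 0, -4, 0, 0], [0, 0, 0, 4, 1], [0, 0, 0, 0, 4]]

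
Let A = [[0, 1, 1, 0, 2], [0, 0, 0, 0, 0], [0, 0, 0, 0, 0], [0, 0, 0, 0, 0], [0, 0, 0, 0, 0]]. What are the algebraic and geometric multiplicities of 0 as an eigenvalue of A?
The characteristic polynomial is x^5, so the factor x appears with exponent 5: the algebraic multiplicity is 5.

rank(A) = 1, so the eigenspace has dimension 5 - 1 = 4: the geometric multiplicity is 4.

Since 4 < 5, A is not diagonalizable.

algebraic multiplicity 5, geometric multiplicity 4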